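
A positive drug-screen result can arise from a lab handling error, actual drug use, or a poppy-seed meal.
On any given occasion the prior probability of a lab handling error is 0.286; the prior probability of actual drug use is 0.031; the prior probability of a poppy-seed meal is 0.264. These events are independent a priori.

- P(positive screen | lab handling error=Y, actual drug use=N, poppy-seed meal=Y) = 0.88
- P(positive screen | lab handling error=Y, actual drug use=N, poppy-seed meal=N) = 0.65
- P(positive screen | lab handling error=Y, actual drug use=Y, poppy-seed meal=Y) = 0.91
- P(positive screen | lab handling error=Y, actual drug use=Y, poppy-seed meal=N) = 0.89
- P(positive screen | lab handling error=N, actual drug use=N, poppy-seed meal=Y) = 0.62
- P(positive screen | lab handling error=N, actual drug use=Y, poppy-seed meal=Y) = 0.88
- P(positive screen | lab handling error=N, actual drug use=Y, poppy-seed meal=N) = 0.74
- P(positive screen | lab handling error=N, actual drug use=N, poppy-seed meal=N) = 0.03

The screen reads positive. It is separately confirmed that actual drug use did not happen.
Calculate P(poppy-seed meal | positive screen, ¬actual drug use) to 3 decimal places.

P(poppy-seed meal | positive screen, ¬actual drug use) ≈ 0.546

For the numerator, keep only poppy-seed meal=true terms: 0.116868 + 0.066444 = 0.183312
The normalizing constant is 0.03·0.714·0.736 + 0.62·0.714·0.264 + 0.65·0.286·0.736 + 0.88·0.286·0.264 = 0.335899
Posterior = 0.183312 / 0.335899 ≈ 0.546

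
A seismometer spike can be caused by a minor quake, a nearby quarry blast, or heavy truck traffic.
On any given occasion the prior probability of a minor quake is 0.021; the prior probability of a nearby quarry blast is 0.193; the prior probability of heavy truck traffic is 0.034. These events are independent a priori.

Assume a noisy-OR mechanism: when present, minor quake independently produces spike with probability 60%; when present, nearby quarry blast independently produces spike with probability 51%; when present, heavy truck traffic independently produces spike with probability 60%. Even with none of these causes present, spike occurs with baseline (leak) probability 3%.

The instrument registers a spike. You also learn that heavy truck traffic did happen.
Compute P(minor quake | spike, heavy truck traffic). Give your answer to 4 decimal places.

Under noisy-OR, P(spike | causes) = 1 − (1−0.03)·∏(1−qᵢ) over the active causes.
Enumerate the 4 (minor quake, nearby quarry blast) configurations and weight by the priors:
  P(spike | heavy truck traffic) = 0.612·0.979·0.807 + 0.80988·0.979·0.193 + 0.8448·0.021·0.807 + 0.923952·0.021·0.193
        = 0.483512 + 0.153024 + 0.014317 + 0.003745 = 0.654598
Keeping only the minor quake-present terms gives 0.018062, so
  P(minor quake | spike, heavy truck traffic) = 0.018062 / 0.654598 ≈ 0.0276

P(minor quake | spike, heavy truck traffic) ≈ 0.0276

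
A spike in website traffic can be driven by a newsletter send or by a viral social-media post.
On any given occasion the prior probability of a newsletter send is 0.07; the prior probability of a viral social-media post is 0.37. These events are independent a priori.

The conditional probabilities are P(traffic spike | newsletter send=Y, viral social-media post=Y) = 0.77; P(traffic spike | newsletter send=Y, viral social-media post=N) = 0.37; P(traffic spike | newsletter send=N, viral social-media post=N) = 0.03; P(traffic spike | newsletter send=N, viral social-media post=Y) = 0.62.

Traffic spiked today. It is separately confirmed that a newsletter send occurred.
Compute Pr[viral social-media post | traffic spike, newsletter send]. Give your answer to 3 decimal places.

Pr[viral social-media post | traffic spike, newsletter send] ≈ 0.550

Sum P(traffic spike|·) weighted by the priors over both values of viral social-media post:
  P(traffic spike | newsletter send) = 0.37×0.63 + 0.77×0.37
        = 0.233100 + 0.284900 = 0.518000
Configurations with viral social-media post contribute 0.284900, so
  P(viral social-media post | traffic spike, newsletter send) = 0.284900 / 0.518000 ≈ 0.550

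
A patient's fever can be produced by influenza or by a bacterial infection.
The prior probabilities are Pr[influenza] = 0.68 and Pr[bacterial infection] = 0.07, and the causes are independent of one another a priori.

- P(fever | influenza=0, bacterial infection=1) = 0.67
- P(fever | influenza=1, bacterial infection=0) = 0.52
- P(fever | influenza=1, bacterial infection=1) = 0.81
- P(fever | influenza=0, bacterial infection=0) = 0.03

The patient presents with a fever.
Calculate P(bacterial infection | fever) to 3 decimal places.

By total probability over the 4 (influenza, bacterial infection) configurations:
  P(fever) = 0.03*0.32*0.93 + 0.67*0.32*0.07 + 0.52*0.68*0.93 + 0.81*0.68*0.07
        = 0.008928 + 0.015008 + 0.328848 + 0.038556 = 0.391340
Keeping only the bacterial infection-present terms gives 0.053564, so
  P(bacterial infection | fever) = 0.053564 / 0.391340 ≈ 0.137

P(bacterial infection | fever) ≈ 0.137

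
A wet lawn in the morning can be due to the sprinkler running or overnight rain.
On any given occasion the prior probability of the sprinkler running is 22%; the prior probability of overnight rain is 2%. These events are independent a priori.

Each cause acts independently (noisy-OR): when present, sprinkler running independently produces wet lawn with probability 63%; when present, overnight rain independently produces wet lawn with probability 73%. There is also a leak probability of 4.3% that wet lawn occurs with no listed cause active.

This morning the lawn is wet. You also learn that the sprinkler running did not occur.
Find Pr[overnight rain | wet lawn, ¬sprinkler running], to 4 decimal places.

Under noisy-OR, P(wet lawn | causes) = 1 − (1−0.043)·∏(1−qᵢ) over the active causes.
P(wet lawn | ¬sprinkler running) = 0.043*0.98 + 0.74161*0.02 = 0.042140 + 0.014832 = 0.056972
Restricting to configurations with overnight rain present: 0.74161*0.02 = 0.014832.
P(overnight rain | wet lawn, ¬sprinkler running) = 0.014832 / 0.056972 ≈ 0.2603

Pr[overnight rain | wet lawn, ¬sprinkler running] ≈ 0.2603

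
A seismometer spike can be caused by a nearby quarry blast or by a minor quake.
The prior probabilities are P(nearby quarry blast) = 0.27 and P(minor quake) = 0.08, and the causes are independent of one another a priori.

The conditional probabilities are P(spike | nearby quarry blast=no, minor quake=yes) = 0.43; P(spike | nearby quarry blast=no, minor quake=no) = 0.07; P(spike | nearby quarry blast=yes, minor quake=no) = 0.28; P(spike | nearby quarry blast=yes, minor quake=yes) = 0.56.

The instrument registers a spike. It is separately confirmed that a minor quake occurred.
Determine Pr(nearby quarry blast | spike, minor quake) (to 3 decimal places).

Sum P(spike|·) weighted by the priors over both values of nearby quarry blast:
  P(spike | minor quake) = 0.43×0.73 + 0.56×0.27
        = 0.313900 + 0.151200 = 0.465100
The terms with nearby quarry blast present sum to 0.151200, so
  P(nearby quarry blast | spike, minor quake) = 0.151200 / 0.465100 ≈ 0.325

Pr(nearby quarry blast | spike, minor quake) ≈ 0.325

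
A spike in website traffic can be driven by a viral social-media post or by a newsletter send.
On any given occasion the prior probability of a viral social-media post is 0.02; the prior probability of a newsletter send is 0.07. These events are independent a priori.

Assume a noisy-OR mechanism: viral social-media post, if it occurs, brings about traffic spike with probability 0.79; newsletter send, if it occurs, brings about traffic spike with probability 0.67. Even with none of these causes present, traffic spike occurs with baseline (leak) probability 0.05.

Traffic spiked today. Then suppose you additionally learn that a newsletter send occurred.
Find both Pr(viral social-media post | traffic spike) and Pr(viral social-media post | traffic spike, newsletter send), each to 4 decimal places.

Under noisy-OR, P(traffic spike | causes) = 1 − (1−0.05)·∏(1−qᵢ) over the active causes.
Sum P(traffic spike|·) weighted by the priors over the 4 (viral social-media post, newsletter send) configurations:
  P(traffic spike) = 0.05·0.98·0.93 + 0.6865·0.98·0.07 + 0.8005·0.02·0.93 + 0.934165·0.02·0.07
        = 0.045570 + 0.047094 + 0.014889 + 0.001308 = 0.108861
The terms with viral social-media post present sum to 0.016197, so
  P(viral social-media post | traffic spike) = 0.016197 / 0.108861 ≈ 0.1488

Now also conditioning on newsletter send=true:
Numerator (weight on configurations with viral social-media post): 0.934165·0.02 = 0.018683
Normalizer over all consistent configurations: 0.6865·0.98 + 0.934165·0.02 = 0.691453
P(viral social-media post | traffic spike, newsletter send) = 0.018683/0.691453 ≈ 0.0270

Pr(viral social-media post | traffic spike) ≈ 0.1488; Pr(viral social-media post | traffic spike, newsletter send) ≈ 0.0270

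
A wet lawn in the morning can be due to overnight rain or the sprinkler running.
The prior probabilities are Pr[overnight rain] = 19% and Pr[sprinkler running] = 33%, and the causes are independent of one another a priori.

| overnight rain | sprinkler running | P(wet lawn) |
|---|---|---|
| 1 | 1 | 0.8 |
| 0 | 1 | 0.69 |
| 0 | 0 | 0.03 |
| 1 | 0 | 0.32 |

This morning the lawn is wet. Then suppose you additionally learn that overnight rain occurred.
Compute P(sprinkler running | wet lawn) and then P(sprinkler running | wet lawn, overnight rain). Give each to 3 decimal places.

P(wet lawn) = 0.03*0.81*0.67 + 0.69*0.81*0.33 + 0.32*0.19*0.67 + 0.8*0.19*0.33 = 0.016281 + 0.184437 + 0.040736 + 0.050160 = 0.291614
The sprinkler running-present share is 0.184437 + 0.050160 = 0.234597.
So P(sprinkler running | wet lawn) = 0.234597/0.291614 ≈ 0.804.

With the extra evidence:
Sum P(wet lawn|·) weighted by the priors over both values of sprinkler running:
  P(wet lawn | overnight rain) = 0.32*0.67 + 0.8*0.33
        = 0.214400 + 0.264000 = 0.478400
Configurations with sprinkler running contribute 0.264000, so
  P(sprinkler running | wet lawn, overnight rain) = 0.264000 / 0.478400 ≈ 0.552

P(sprinkler running | wet lawn) ≈ 0.804; P(sprinkler running | wet lawn, overnight rain) ≈ 0.552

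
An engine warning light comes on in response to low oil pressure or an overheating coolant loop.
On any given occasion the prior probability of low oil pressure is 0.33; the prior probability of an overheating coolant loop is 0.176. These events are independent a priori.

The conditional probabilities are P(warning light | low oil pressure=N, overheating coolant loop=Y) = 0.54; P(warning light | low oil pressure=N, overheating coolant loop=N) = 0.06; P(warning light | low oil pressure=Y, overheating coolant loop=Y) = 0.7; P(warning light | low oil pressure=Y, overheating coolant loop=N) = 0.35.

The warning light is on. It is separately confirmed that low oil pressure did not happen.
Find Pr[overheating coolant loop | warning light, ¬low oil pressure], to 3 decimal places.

Pr[overheating coolant loop | warning light, ¬low oil pressure] ≈ 0.658

Enumerate both values of overheating coolant loop and weight by the priors:
  P(warning light | ¬low oil pressure) = 0.06·0.824 + 0.54·0.176
        = 0.049440 + 0.095040 = 0.144480
Keeping only the overheating coolant loop-present terms gives 0.095040, so
  P(overheating coolant loop | warning light, ¬low oil pressure) = 0.095040 / 0.144480 ≈ 0.658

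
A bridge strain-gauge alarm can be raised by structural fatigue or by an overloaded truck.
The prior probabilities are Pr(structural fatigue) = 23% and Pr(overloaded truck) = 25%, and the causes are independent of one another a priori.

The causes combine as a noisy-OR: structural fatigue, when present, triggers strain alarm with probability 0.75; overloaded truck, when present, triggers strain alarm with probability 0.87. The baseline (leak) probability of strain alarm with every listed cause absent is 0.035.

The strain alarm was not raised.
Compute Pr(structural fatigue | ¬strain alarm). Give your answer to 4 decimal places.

Under noisy-OR, P(strain alarm | causes) = 1 − (1−0.035)·∏(1−qᵢ) over the active causes.
P(¬strain alarm) = 0.965·0.77·0.75 + 0.12545·0.77·0.25 + 0.24125·0.23·0.75 + 0.031362·0.23·0.25 = 0.557287 + 0.024149 + 0.041616 + 0.001803 = 0.624855
Restricting to configurations with structural fatigue present: 0.041616 + 0.001803 = 0.043419.
So P(structural fatigue | ¬strain alarm) = 0.043419/0.624855 ≈ 0.0695.

Pr(structural fatigue | ¬strain alarm) ≈ 0.0695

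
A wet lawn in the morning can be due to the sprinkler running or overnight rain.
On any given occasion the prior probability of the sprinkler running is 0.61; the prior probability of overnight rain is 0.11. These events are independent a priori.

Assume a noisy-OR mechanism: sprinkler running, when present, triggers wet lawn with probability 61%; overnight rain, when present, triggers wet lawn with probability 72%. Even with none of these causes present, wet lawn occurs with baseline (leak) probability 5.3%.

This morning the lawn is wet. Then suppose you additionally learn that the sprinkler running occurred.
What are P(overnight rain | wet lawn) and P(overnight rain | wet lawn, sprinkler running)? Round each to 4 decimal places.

Under noisy-OR, P(wet lawn | causes) = 1 − (1−0.053)·∏(1−qᵢ) over the active causes.
For the numerator, keep only overnight rain=true terms: 0.031525 + 0.060161 = 0.091686
Normalizer over all consistent configurations: 0.053*0.39*0.89 + 0.73484*0.39*0.11 + 0.63067*0.61*0.89 + 0.896588*0.61*0.11 = 0.452473
P(overnight rain | wet lawn) = 0.091686/0.452473 ≈ 0.2026

With the extra evidence:
By total probability over both values of overnight rain:
  P(wet lawn | sprinkler running) = 0.63067×0.89 + 0.896588×0.11
        = 0.561296 + 0.098625 = 0.659921
Configurations with overnight rain contribute 0.098625, so
  P(overnight rain | wet lawn, sprinkler running) = 0.098625 / 0.659921 ≈ 0.1494

P(overnight rain | wet lawn) ≈ 0.2026; P(overnight rain | wet lawn, sprinkler running) ≈ 0.1494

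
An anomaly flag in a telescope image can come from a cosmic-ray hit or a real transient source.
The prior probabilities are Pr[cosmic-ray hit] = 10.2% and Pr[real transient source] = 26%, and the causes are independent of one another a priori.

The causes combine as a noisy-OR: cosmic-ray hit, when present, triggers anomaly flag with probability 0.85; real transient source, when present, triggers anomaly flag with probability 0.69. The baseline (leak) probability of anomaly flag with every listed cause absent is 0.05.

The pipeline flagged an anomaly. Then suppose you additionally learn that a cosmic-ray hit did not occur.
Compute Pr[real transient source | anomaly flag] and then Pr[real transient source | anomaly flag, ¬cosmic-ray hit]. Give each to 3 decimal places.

Pr[real transient source | anomaly flag] ≈ 0.660; Pr[real transient source | anomaly flag, ¬cosmic-ray hit] ≈ 0.832

Under noisy-OR, P(anomaly flag | causes) = 1 − (1−0.05)·∏(1−qᵢ) over the active causes.
Numerator (weight on configurations with real transient source): 0.164720 + 0.025348 = 0.190068
The normalizing constant is 0.05*0.898*0.74 + 0.7055*0.898*0.26 + 0.8575*0.102*0.74 + 0.955825*0.102*0.26 = 0.288018
P(real transient source | anomaly flag) = 0.190068/0.288018 ≈ 0.660

Now condition on the additional information:
Weight on real transient source=true, given the evidence: 0.7055×0.26 = 0.183430
Normalizer over all consistent configurations: 0.05×0.74 + 0.7055×0.26 = 0.220430
Posterior = 0.183430 / 0.220430 ≈ 0.832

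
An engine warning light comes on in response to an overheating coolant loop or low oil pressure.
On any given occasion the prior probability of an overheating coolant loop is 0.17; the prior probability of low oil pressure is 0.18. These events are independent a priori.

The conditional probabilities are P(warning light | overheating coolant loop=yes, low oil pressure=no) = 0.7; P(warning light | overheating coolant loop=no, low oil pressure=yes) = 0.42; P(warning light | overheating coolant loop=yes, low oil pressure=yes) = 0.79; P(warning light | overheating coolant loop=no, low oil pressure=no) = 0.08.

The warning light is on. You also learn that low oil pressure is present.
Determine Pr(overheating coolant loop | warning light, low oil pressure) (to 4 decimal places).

Enumerate both values of overheating coolant loop and weight by the priors:
  P(warning light | low oil pressure) = 0.42*0.83 + 0.79*0.17
        = 0.348600 + 0.134300 = 0.482900
The terms with overheating coolant loop present sum to 0.134300, so
  P(overheating coolant loop | warning light, low oil pressure) = 0.134300 / 0.482900 ≈ 0.2781

Pr(overheating coolant loop | warning light, low oil pressure) ≈ 0.2781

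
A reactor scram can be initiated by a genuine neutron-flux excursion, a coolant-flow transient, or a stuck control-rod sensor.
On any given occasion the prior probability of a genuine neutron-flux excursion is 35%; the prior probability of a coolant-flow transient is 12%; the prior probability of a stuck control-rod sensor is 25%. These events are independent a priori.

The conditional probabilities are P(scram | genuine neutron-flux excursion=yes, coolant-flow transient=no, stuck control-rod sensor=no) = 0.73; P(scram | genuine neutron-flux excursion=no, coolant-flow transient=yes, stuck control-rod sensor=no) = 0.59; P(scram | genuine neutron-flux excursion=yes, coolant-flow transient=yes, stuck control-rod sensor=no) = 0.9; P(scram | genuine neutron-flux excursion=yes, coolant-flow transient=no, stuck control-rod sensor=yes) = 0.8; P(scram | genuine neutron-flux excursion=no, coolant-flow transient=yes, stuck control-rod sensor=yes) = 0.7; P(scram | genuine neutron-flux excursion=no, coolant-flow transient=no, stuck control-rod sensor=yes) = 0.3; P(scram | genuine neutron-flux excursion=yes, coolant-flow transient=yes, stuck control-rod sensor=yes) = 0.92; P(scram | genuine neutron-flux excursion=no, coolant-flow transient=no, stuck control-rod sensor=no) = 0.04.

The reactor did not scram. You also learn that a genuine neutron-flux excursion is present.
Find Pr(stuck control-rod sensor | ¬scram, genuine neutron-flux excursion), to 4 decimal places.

Numerator (weight on configurations with stuck control-rod sensor): 0.044000 + 0.002400 = 0.046400
The normalizing constant is 0.27×0.88×0.75 + 0.2×0.88×0.25 + 0.1×0.12×0.75 + 0.08×0.12×0.25 = 0.233600
P(stuck control-rod sensor | ¬scram, genuine neutron-flux excursion) = 0.046400/0.233600 ≈ 0.1986

Pr(stuck control-rod sensor | ¬scram, genuine neutron-flux excursion) ≈ 0.1986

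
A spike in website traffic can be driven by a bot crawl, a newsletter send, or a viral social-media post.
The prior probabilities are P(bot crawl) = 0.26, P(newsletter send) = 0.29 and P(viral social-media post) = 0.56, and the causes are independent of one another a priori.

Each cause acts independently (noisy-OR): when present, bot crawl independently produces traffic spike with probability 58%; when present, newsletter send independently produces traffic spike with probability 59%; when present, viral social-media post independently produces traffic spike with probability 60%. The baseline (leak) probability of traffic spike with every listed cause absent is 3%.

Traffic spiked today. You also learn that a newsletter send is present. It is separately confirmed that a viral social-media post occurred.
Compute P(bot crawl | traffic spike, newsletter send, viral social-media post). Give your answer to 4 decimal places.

Under noisy-OR, P(traffic spike | causes) = 1 − (1−0.03)·∏(1−qᵢ) over the active causes.
P(traffic spike | newsletter send, viral social-media post) = 0.84092×0.74 + 0.933186×0.26 = 0.622281 + 0.242628 = 0.864909
Restricting to configurations with bot crawl present: 0.933186×0.26 = 0.242628.
So P(bot crawl | traffic spike, newsletter send, viral social-media post) = 0.242628/0.864909 ≈ 0.2805.

P(bot crawl | traffic spike, newsletter send, viral social-media post) ≈ 0.2805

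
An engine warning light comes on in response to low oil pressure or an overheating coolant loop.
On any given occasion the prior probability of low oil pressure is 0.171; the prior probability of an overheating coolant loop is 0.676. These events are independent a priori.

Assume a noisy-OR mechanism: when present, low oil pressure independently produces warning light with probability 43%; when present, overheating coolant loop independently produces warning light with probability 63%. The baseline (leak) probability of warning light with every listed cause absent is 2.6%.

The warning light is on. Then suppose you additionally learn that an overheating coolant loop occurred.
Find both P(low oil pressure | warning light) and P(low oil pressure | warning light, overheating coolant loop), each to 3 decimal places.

Under noisy-OR, P(warning light | causes) = 1 − (1−0.026)·∏(1−qᵢ) over the active causes.
P(warning light) = 0.026·0.829·0.324 + 0.63962·0.829·0.676 + 0.44482·0.171·0.324 + 0.794583·0.171·0.676 = 0.006983 + 0.358446 + 0.024645 + 0.091851 = 0.481925
Restricting to configurations with low oil pressure present: 0.024645 + 0.091851 = 0.116496.
P(low oil pressure | warning light) = 0.116496 / 0.481925 ≈ 0.242

Now condition on the additional information:
By total probability over both values of low oil pressure:
  P(warning light | overheating coolant loop) = 0.63962·0.829 + 0.794583·0.171
        = 0.530245 + 0.135874 = 0.666119
Keeping only the low oil pressure-present terms gives 0.135874, so
  P(low oil pressure | warning light, overheating coolant loop) = 0.135874 / 0.666119 ≈ 0.204

P(low oil pressure | warning light) ≈ 0.242; P(low oil pressure | warning light, overheating coolant loop) ≈ 0.204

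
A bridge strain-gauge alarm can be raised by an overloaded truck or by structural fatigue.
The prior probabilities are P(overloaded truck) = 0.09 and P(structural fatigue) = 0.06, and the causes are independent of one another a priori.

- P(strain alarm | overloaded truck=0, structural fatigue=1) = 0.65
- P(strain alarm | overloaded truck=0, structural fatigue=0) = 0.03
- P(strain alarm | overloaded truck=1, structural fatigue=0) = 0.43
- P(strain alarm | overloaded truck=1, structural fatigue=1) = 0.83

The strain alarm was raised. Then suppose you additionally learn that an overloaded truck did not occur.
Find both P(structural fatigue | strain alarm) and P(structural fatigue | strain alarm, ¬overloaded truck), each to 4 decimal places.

Sum P(strain alarm|·) weighted by the priors over the 4 (overloaded truck, structural fatigue) configurations:
  P(strain alarm) = 0.03·0.91·0.94 + 0.65·0.91·0.06 + 0.43·0.09·0.94 + 0.83·0.09·0.06
        = 0.025662 + 0.035490 + 0.036378 + 0.004482 = 0.102012
Keeping only the structural fatigue-present terms gives 0.039972, so
  P(structural fatigue | strain alarm) = 0.039972 / 0.102012 ≈ 0.3918

With the extra evidence:
Sum P(strain alarm|·) weighted by the priors over both values of structural fatigue:
  P(strain alarm | ¬overloaded truck) = 0.03×0.94 + 0.65×0.06
        = 0.028200 + 0.039000 = 0.067200
Keeping only the structural fatigue-present terms gives 0.039000, so
  P(structural fatigue | strain alarm, ¬overloaded truck) = 0.039000 / 0.067200 ≈ 0.5804
With overloaded truck excluded, structural fatigue must carry more of the explanatory weight for the strain alarm.

P(structural fatigue | strain alarm) ≈ 0.3918; P(structural fatigue | strain alarm, ¬overloaded truck) ≈ 0.5804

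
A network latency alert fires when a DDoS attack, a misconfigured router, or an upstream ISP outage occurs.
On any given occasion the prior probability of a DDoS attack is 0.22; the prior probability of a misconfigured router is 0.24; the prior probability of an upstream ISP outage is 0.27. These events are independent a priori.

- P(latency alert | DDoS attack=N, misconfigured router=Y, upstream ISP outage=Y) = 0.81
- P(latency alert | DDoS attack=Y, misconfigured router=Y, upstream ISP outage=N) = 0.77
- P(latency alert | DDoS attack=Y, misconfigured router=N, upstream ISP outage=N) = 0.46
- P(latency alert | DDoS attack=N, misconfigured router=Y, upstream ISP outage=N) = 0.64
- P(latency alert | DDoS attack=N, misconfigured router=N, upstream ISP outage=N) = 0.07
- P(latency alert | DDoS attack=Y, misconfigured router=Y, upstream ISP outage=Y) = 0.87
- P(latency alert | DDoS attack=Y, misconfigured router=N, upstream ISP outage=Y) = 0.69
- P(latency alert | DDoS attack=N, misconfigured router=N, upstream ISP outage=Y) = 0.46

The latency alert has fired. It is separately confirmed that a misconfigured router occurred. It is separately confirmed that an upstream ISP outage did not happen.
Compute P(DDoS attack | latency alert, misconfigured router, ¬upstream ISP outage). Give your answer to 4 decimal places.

P(DDoS attack | latency alert, misconfigured router, ¬upstream ISP outage) ≈ 0.2534

Enumerate both values of DDoS attack and weight by the priors:
  P(latency alert | misconfigured router, ¬upstream ISP outage) = 0.64·0.78 + 0.77·0.22
        = 0.499200 + 0.169400 = 0.668600
The terms with DDoS attack present sum to 0.169400, so
  P(DDoS attack | latency alert, misconfigured router, ¬upstream ISP outage) = 0.169400 / 0.668600 ≈ 0.2534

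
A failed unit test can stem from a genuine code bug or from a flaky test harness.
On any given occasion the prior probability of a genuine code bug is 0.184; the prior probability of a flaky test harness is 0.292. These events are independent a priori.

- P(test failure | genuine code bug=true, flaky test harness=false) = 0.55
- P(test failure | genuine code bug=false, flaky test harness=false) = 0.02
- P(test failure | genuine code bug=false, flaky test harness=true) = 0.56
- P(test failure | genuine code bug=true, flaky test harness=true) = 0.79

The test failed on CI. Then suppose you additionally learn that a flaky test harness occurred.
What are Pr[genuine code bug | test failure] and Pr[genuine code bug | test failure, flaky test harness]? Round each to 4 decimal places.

P(test failure) = 0.02×0.816×0.708 + 0.56×0.816×0.292 + 0.55×0.184×0.708 + 0.79×0.184×0.292 = 0.011555 + 0.133432 + 0.071650 + 0.042445 = 0.259082
The genuine code bug-present share is 0.071650 + 0.042445 = 0.114095.
Hence the posterior is 0.114095/0.259082 ≈ 0.4404.

Now condition on the additional information:
Sum P(test failure|·) weighted by the priors over both values of genuine code bug:
  P(test failure | flaky test harness) = 0.56×0.816 + 0.79×0.184
        = 0.456960 + 0.145360 = 0.602320
Keeping only the genuine code bug-present terms gives 0.145360, so
  P(genuine code bug | test failure, flaky test harness) = 0.145360 / 0.602320 ≈ 0.2413

Pr[genuine code bug | test failure] ≈ 0.4404; Pr[genuine code bug | test failure, flaky test harness] ≈ 0.2413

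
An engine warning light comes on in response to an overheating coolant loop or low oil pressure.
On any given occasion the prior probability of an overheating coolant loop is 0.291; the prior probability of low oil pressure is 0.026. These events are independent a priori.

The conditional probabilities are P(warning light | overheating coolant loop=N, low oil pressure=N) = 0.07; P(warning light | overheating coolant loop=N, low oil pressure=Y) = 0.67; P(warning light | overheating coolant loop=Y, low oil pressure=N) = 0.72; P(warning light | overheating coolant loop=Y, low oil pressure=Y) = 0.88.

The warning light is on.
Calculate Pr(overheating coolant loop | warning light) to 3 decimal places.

Weight on overheating coolant loop=true, given the evidence: 0.204072 + 0.006658 = 0.210730
Normalizer over all consistent configurations: 0.07*0.709*0.974 + 0.67*0.709*0.026 + 0.72*0.291*0.974 + 0.88*0.291*0.026 = 0.271421
Posterior = 0.210730 / 0.271421 ≈ 0.776

Pr(overheating coolant loop | warning light) ≈ 0.776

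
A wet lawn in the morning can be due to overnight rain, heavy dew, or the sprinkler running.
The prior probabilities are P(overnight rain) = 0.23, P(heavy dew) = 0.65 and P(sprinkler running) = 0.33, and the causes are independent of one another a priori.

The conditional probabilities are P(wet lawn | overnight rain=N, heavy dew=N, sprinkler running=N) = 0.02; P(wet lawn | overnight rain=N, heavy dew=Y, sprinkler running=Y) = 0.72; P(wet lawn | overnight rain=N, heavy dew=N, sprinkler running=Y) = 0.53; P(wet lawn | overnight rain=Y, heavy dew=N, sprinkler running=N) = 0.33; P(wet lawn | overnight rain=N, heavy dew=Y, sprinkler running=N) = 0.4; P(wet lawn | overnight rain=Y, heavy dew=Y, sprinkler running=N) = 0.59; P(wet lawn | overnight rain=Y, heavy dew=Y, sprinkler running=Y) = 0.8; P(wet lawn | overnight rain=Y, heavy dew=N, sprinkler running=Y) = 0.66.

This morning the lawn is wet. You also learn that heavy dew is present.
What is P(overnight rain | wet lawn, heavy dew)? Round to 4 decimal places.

By total probability over the 4 (overnight rain, sprinkler running) configurations:
  P(wet lawn | heavy dew) = 0.4·0.77·0.67 + 0.72·0.77·0.33 + 0.59·0.23·0.67 + 0.8·0.23·0.33
        = 0.206360 + 0.182952 + 0.090919 + 0.060720 = 0.540951
Configurations with overnight rain contribute 0.151639, so
  P(overnight rain | wet lawn, heavy dew) = 0.151639 / 0.540951 ≈ 0.2803

P(overnight rain | wet lawn, heavy dew) ≈ 0.2803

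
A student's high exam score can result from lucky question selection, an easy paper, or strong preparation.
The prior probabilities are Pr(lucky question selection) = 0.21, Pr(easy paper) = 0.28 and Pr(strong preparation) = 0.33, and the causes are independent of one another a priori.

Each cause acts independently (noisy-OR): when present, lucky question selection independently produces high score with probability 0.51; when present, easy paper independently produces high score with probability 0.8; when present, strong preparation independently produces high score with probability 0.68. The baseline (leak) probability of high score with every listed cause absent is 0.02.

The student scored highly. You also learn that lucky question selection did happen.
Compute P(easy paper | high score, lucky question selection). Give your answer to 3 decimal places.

P(easy paper | high score, lucky question selection) ≈ 0.364

Under noisy-OR, P(high score | causes) = 1 − (1−0.02)·∏(1−qᵢ) over the active causes.
P(high score | lucky question selection) = 0.5198×0.72×0.67 + 0.846336×0.72×0.33 + 0.90396×0.28×0.67 + 0.969267×0.28×0.33 = 0.250752 + 0.201089 + 0.169583 + 0.089560 = 0.710984
The easy paper-present share is 0.169583 + 0.089560 = 0.259143.
P(easy paper | high score, lucky question selection) = 0.259143 / 0.710984 ≈ 0.364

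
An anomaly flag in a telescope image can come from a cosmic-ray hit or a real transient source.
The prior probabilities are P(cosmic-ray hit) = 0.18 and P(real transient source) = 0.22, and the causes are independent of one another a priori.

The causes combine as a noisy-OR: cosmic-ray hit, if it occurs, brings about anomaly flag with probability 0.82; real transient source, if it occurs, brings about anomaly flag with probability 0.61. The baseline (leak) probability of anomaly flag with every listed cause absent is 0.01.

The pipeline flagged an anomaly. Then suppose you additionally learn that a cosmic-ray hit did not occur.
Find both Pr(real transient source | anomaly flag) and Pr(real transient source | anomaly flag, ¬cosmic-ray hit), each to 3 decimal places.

Under noisy-OR, P(anomaly flag | causes) = 1 − (1−0.01)·∏(1−qᵢ) over the active causes.
P(anomaly flag) = 0.01·0.82·0.78 + 0.6139·0.82·0.22 + 0.8218·0.18·0.78 + 0.930502·0.18·0.22 = 0.006396 + 0.110748 + 0.115381 + 0.036848 = 0.269373
Restricting to configurations with real transient source present: 0.110748 + 0.036848 = 0.147596.
So P(real transient source | anomaly flag) = 0.147596/0.269373 ≈ 0.548.

Now condition on the additional information:
P(anomaly flag | ¬cosmic-ray hit) = 0.01·0.78 + 0.6139·0.22 = 0.007800 + 0.135058 = 0.142858
The real transient source-present share is 0.6139·0.22 = 0.135058.
P(real transient source | anomaly flag, ¬cosmic-ray hit) = 0.135058 / 0.142858 ≈ 0.945
Ruling out cosmic-ray hit raises the posterior on real transient source — the flip side of explaining away.

Pr(real transient source | anomaly flag) ≈ 0.548; Pr(real transient source | anomaly flag, ¬cosmic-ray hit) ≈ 0.945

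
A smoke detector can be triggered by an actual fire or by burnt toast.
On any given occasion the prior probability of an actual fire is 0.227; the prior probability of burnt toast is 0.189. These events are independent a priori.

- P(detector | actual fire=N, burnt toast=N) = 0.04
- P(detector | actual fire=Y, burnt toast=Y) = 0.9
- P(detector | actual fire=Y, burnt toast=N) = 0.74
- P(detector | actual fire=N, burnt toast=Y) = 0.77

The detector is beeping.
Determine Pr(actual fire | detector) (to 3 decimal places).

Numerator (weight on configurations with actual fire): 0.136232 + 0.038613 = 0.174845
Normalizer over all consistent configurations: 0.04*0.773*0.811 + 0.77*0.773*0.189 + 0.74*0.227*0.811 + 0.9*0.227*0.189 = 0.312416
P(actual fire | detector) = 0.174845/0.312416 ≈ 0.560

Pr(actual fire | detector) ≈ 0.560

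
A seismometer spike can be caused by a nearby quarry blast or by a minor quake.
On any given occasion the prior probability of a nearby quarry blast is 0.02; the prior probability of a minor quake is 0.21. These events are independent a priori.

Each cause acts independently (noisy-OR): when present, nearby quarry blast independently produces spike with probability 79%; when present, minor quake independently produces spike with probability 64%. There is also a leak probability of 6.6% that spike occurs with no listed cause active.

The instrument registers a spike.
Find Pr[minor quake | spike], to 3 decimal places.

Pr[minor quake | spike] ≈ 0.688

Under noisy-OR, P(spike | causes) = 1 − (1−0.066)·∏(1−qᵢ) over the active causes.
By total probability over the 4 (nearby quarry blast, minor quake) configurations:
  P(spike) = 0.066×0.98×0.79 + 0.66376×0.98×0.21 + 0.80386×0.02×0.79 + 0.92939×0.02×0.21
        = 0.051097 + 0.136602 + 0.012701 + 0.003903 = 0.204303
Keeping only the minor quake-present terms gives 0.140505, so
  P(minor quake | spike) = 0.140505 / 0.204303 ≈ 0.688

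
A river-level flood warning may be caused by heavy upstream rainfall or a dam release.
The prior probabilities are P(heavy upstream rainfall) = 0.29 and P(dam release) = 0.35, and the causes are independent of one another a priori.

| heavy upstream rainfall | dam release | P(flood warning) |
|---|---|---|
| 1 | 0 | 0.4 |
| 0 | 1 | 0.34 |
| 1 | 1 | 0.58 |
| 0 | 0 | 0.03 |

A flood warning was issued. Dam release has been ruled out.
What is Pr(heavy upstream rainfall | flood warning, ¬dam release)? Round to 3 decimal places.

Pr(heavy upstream rainfall | flood warning, ¬dam release) ≈ 0.845

Weight on heavy upstream rainfall=true, given the evidence: 0.4×0.29 = 0.116000
Normalizer over all consistent configurations: 0.03×0.71 + 0.4×0.29 = 0.137300
Posterior = 0.116000 / 0.137300 ≈ 0.845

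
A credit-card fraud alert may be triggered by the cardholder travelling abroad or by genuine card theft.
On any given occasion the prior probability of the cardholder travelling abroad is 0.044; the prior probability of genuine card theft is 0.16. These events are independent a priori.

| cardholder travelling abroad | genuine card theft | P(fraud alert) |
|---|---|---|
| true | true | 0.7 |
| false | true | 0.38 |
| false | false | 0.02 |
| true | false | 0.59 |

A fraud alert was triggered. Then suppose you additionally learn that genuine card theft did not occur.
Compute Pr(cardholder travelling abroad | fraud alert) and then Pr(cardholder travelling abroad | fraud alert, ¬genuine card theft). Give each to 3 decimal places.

Pr(cardholder travelling abroad | fraud alert) ≈ 0.265; Pr(cardholder travelling abroad | fraud alert, ¬genuine card theft) ≈ 0.576

P(fraud alert) = 0.02×0.956×0.84 + 0.38×0.956×0.16 + 0.59×0.044×0.84 + 0.7×0.044×0.16 = 0.016061 + 0.058125 + 0.021806 + 0.004928 = 0.100920
Restricting to configurations with cardholder travelling abroad present: 0.021806 + 0.004928 = 0.026734.
So P(cardholder travelling abroad | fraud alert) = 0.026734/0.100920 ≈ 0.265.

With the extra evidence:
For the numerator, keep only cardholder travelling abroad=true terms: 0.59*0.044 = 0.025960
Normalizer over all consistent configurations: 0.02*0.956 + 0.59*0.044 = 0.045080
P(cardholder travelling abroad | fraud alert, ¬genuine card theft) = 0.025960/0.045080 ≈ 0.576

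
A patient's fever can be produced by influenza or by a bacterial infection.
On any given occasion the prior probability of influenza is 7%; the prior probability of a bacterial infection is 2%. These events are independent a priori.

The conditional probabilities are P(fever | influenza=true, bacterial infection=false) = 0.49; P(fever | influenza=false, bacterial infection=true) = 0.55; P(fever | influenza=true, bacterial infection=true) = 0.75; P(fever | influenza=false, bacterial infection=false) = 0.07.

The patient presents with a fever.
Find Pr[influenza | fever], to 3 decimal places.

Weight on influenza=true, given the evidence: 0.033614 + 0.001050 = 0.034664
Normalizer over all consistent configurations: 0.07×0.93×0.98 + 0.55×0.93×0.02 + 0.49×0.07×0.98 + 0.75×0.07×0.02 = 0.108692
P(influenza | fever) = 0.034664/0.108692 ≈ 0.319

Pr[influenza | fever] ≈ 0.319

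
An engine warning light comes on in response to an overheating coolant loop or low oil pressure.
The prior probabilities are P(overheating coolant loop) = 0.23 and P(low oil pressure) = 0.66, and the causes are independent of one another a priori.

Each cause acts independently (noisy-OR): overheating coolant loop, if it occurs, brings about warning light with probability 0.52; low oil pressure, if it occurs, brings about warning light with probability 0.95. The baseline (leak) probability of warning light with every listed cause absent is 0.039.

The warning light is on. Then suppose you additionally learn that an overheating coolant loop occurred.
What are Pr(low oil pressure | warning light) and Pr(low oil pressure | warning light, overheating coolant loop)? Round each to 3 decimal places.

Under noisy-OR, P(warning light | causes) = 1 − (1−0.039)·∏(1−qᵢ) over the active causes.
P(warning light) = 0.039·0.77·0.34 + 0.95195·0.77·0.66 + 0.53872·0.23·0.34 + 0.976936·0.23·0.66 = 0.010210 + 0.483781 + 0.042128 + 0.148299 = 0.684418
Restricting to configurations with low oil pressure present: 0.483781 + 0.148299 = 0.632080.
Hence the posterior is 0.632080/0.684418 ≈ 0.924.

With the extra evidence:
By total probability over both values of low oil pressure:
  P(warning light | overheating coolant loop) = 0.53872*0.34 + 0.976936*0.66
        = 0.183165 + 0.644778 = 0.827943
Keeping only the low oil pressure-present terms gives 0.644778, so
  P(low oil pressure | warning light, overheating coolant loop) = 0.644778 / 0.827943 ≈ 0.779
— overheating coolant loop explains away the evidence for low oil pressure.

Pr(low oil pressure | warning light) ≈ 0.924; Pr(low oil pressure | warning light, overheating coolant loop) ≈ 0.779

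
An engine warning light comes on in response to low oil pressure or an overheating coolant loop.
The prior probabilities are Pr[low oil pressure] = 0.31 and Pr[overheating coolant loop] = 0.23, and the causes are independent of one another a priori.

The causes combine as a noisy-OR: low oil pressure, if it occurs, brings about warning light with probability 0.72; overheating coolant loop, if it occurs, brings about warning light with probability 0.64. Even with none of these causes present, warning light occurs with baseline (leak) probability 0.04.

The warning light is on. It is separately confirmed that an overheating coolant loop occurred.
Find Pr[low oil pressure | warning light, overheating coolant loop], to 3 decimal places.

Under noisy-OR, P(warning light | causes) = 1 − (1−0.04)·∏(1−qᵢ) over the active causes.
Numerator (weight on configurations with low oil pressure): 0.903232*0.31 = 0.280002
Denominator P(warning light | overheating coolant loop): 0.6544*0.69 + 0.903232*0.31 = 0.731538
P(low oil pressure | warning light, overheating coolant loop) = 0.280002/0.731538 ≈ 0.383

Pr[low oil pressure | warning light, overheating coolant loop] ≈ 0.383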